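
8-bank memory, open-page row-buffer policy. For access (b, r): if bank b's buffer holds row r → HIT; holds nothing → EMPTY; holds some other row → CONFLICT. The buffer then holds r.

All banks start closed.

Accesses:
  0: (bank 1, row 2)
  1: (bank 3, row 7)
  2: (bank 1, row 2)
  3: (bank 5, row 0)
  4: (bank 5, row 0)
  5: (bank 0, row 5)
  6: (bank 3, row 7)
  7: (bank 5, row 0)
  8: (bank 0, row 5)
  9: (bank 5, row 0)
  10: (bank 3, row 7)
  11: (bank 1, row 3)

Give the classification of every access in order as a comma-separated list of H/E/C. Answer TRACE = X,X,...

TRACE = E,E,H,E,H,E,H,H,H,H,H,C

#0 (1,2) E
#1 (3,7) E
#2 (1,2) H  (was 2)
#3 (5,0) E
#4 (5,0) H  (was 0)
#5 (0,5) E
#6 (3,7) H  (was 7)
#7 (5,0) H  (was 0)
#8 (0,5) H  (was 5)
#9 (5,0) H  (was 0)
#10 (3,7) H  (was 7)
#11 (1,3) C  (was 2)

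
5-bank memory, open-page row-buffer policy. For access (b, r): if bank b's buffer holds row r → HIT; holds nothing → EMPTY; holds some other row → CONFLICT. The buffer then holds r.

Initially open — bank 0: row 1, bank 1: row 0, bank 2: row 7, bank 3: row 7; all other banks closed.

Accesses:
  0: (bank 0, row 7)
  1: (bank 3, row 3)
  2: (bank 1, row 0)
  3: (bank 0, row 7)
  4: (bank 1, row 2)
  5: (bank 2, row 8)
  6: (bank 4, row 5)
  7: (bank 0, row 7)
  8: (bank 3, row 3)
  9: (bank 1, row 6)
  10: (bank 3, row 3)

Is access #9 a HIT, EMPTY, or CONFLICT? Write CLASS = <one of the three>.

  [0] b0 r7: had r1 ⇒ C
  [1] b3 r3: had r7 ⇒ C
  [2] b1 r0: had r0 ⇒ H
  [3] b0 r7: had r7 ⇒ H
  [4] b1 r2: had r0 ⇒ C
  [5] b2 r8: had r7 ⇒ C
  [6] b4 r5: no row ⇒ E
  [7] b0 r7: had r7 ⇒ H
  [8] b3 r3: had r3 ⇒ H
  [9] b1 r6: had r2 ⇒ C
  [10] b3 r3: had r3 ⇒ H

CLASS = CONFLICT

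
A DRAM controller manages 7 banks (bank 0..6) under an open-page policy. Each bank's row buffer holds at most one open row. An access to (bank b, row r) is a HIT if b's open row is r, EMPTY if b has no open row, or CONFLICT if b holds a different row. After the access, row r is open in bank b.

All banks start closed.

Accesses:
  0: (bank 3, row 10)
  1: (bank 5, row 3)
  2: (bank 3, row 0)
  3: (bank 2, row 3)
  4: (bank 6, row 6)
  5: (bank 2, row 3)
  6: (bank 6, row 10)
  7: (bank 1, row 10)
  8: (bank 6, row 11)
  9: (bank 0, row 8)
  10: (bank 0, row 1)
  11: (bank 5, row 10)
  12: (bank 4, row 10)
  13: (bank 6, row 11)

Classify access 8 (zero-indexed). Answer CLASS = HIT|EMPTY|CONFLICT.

CLASS = CONFLICT

0: bank 3 row 10 — prev None → EMPTY
1: bank 5 row 3 — prev None → EMPTY
2: bank 3 row 0 — prev 10 → CONFLICT
3: bank 2 row 3 — prev None → EMPTY
4: bank 6 row 6 — prev None → EMPTY
5: bank 2 row 3 — prev 3 → HIT
6: bank 6 row 10 — prev 6 → CONFLICT
7: bank 1 row 10 — prev None → EMPTY
8: bank 6 row 11 — prev 10 → CONFLICT
9: bank 0 row 8 — prev None → EMPTY
10: bank 0 row 1 — prev 8 → CONFLICT
11: bank 5 row 10 — prev 3 → CONFLICT
12: bank 4 row 10 — prev None → EMPTY
13: bank 6 row 11 — prev 11 → HIT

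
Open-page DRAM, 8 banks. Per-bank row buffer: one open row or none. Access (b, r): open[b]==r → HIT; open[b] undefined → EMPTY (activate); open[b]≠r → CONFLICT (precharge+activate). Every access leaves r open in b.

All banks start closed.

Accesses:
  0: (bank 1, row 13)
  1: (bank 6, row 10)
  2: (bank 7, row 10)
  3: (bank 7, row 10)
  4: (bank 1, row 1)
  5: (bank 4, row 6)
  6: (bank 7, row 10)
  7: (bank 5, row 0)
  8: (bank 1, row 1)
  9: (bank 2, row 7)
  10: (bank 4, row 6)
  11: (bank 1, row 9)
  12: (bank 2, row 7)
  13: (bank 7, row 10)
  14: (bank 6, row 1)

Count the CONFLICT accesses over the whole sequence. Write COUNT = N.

COUNT = 3

#0 (1,13) E
#1 (6,10) E
#2 (7,10) E
#3 (7,10) H  (was 10)
#4 (1,1) C  (was 13)
#5 (4,6) E
#6 (7,10) H  (was 10)
#7 (5,0) E
#8 (1,1) H  (was 1)
#9 (2,7) E
#10 (4,6) H  (was 6)
#11 (1,9) C  (was 1)
#12 (2,7) H  (was 7)
#13 (7,10) H  (was 10)
#14 (6,1) C  (was 10)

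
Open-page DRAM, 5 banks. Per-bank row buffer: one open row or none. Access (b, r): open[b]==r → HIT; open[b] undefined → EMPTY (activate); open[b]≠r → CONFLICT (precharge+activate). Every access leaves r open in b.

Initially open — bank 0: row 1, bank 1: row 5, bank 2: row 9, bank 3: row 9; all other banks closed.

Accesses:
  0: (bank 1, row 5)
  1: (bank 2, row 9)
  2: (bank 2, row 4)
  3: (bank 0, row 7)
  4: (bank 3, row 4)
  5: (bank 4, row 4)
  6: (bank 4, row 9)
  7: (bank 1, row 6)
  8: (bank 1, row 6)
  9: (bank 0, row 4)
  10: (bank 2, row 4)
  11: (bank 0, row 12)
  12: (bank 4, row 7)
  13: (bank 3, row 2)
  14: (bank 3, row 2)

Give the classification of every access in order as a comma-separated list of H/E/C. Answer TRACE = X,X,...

TRACE = H,H,C,C,C,E,C,C,H,C,H,C,C,C,H

#0 (1,5) H  (was 5)
#1 (2,9) H  (was 9)
#2 (2,4) C  (was 9)
#3 (0,7) C  (was 1)
#4 (3,4) C  (was 9)
#5 (4,4) E
#6 (4,9) C  (was 4)
#7 (1,6) C  (was 5)
#8 (1,6) H  (was 6)
#9 (0,4) C  (was 7)
#10 (2,4) H  (was 4)
#11 (0,12) C  (was 4)
#12 (4,7) C  (was 9)
#13 (3,2) C  (was 4)
#14 (3,2) H  (was 2)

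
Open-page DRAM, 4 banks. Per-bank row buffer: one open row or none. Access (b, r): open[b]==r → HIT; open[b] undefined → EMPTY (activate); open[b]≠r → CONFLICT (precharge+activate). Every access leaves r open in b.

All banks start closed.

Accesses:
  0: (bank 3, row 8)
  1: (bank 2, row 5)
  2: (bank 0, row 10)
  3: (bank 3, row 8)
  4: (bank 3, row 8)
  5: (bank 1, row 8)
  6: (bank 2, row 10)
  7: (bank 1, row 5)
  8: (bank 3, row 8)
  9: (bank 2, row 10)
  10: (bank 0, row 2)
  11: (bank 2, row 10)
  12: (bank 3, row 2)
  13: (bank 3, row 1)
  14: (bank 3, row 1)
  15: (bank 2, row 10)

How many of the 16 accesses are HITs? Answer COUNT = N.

COUNT = 7

  [0] b3 r8: no row ⇒ E
  [1] b2 r5: no row ⇒ E
  [2] b0 r10: no row ⇒ E
  [3] b3 r8: had r8 ⇒ H
  [4] b3 r8: had r8 ⇒ H
  [5] b1 r8: no row ⇒ E
  [6] b2 r10: had r5 ⇒ C
  [7] b1 r5: had r8 ⇒ C
  [8] b3 r8: had r8 ⇒ H
  [9] b2 r10: had r10 ⇒ H
  [10] b0 r2: had r10 ⇒ C
  [11] b2 r10: had r10 ⇒ H
  [12] b3 r2: had r8 ⇒ C
  [13] b3 r1: had r2 ⇒ C
  [14] b3 r1: had r1 ⇒ H
  [15] b2 r10: had r10 ⇒ H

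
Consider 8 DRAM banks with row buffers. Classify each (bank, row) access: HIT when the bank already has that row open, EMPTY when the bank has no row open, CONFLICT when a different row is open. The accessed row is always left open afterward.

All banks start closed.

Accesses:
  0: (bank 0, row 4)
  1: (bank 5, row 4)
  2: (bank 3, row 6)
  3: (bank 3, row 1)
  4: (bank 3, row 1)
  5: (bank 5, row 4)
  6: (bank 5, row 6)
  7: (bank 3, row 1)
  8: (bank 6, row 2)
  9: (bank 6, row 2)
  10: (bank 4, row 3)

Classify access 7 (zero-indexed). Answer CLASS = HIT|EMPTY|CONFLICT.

CLASS = HIT

#0 (0,4) E
#1 (5,4) E
#2 (3,6) E
#3 (3,1) C  (was 6)
#4 (3,1) H  (was 1)
#5 (5,4) H  (was 4)
#6 (5,6) C  (was 4)
#7 (3,1) H  (was 1)
#8 (6,2) E
#9 (6,2) H  (was 2)
#10 (4,3) E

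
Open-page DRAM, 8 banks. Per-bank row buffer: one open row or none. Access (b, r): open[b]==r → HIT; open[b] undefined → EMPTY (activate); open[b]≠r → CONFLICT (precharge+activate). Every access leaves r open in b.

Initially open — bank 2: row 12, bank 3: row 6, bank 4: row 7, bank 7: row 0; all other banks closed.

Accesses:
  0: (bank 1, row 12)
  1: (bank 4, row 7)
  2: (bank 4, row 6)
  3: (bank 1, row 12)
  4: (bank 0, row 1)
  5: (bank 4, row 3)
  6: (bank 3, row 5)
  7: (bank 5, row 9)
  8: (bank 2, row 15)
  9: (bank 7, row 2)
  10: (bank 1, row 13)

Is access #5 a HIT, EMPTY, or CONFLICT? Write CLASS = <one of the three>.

0: bank 1 row 12 — prev None → EMPTY
1: bank 4 row 7 — prev 7 → HIT
2: bank 4 row 6 — prev 7 → CONFLICT
3: bank 1 row 12 — prev 12 → HIT
4: bank 0 row 1 — prev None → EMPTY
5: bank 4 row 3 — prev 6 → CONFLICT
6: bank 3 row 5 — prev 6 → CONFLICT
7: bank 5 row 9 — prev None → EMPTY
8: bank 2 row 15 — prev 12 → CONFLICT
9: bank 7 row 2 — prev 0 → CONFLICT
10: bank 1 row 13 — prev 12 → CONFLICT

CLASS = CONFLICT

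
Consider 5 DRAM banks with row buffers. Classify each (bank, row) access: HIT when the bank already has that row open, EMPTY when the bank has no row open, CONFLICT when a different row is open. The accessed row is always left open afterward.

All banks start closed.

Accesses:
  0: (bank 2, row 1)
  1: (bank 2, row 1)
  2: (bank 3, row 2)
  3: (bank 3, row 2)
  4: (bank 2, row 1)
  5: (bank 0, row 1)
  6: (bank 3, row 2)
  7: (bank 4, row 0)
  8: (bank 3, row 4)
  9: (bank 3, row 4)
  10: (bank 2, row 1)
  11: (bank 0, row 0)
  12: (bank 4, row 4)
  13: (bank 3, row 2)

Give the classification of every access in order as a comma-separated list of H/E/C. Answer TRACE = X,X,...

TRACE = E,H,E,H,H,E,H,E,C,H,H,C,C,C

0: bank 2 row 1 — prev None → EMPTY
1: bank 2 row 1 — prev 1 → HIT
2: bank 3 row 2 — prev None → EMPTY
3: bank 3 row 2 — prev 2 → HIT
4: bank 2 row 1 — prev 1 → HIT
5: bank 0 row 1 — prev None → EMPTY
6: bank 3 row 2 — prev 2 → HIT
7: bank 4 row 0 — prev None → EMPTY
8: bank 3 row 4 — prev 2 → CONFLICT
9: bank 3 row 4 — prev 4 → HIT
10: bank 2 row 1 — prev 1 → HIT
11: bank 0 row 0 — prev 1 → CONFLICT
12: bank 4 row 4 — prev 0 → CONFLICT
13: bank 3 row 2 — prev 4 → CONFLICT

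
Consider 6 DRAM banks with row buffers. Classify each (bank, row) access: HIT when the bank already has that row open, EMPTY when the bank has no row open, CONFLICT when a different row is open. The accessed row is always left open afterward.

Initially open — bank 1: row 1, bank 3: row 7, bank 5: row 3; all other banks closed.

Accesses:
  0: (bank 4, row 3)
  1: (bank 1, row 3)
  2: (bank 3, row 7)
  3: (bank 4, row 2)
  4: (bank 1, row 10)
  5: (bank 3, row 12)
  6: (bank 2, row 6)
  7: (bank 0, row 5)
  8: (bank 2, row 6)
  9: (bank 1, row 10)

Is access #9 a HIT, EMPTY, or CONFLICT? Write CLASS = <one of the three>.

#0 (4,3) E
#1 (1,3) C  (was 1)
#2 (3,7) H  (was 7)
#3 (4,2) C  (was 3)
#4 (1,10) C  (was 3)
#5 (3,12) C  (was 7)
#6 (2,6) E
#7 (0,5) E
#8 (2,6) H  (was 6)
#9 (1,10) H  (was 10)

CLASS = HIT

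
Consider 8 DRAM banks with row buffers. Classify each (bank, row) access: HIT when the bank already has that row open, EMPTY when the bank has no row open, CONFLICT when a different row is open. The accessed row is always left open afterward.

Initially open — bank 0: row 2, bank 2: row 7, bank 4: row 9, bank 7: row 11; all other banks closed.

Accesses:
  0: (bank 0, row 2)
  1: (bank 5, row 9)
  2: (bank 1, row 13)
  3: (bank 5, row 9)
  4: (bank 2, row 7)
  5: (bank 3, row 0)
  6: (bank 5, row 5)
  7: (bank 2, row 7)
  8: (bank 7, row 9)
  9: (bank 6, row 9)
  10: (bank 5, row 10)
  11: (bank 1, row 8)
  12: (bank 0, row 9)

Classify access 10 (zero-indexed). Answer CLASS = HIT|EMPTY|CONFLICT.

0: bank 0 row 2 — prev 2 → HIT
1: bank 5 row 9 — prev None → EMPTY
2: bank 1 row 13 — prev None → EMPTY
3: bank 5 row 9 — prev 9 → HIT
4: bank 2 row 7 — prev 7 → HIT
5: bank 3 row 0 — prev None → EMPTY
6: bank 5 row 5 — prev 9 → CONFLICT
7: bank 2 row 7 — prev 7 → HIT
8: bank 7 row 9 — prev 11 → CONFLICT
9: bank 6 row 9 — prev None → EMPTY
10: bank 5 row 10 — prev 5 → CONFLICT
11: bank 1 row 8 — prev 13 → CONFLICT
12: bank 0 row 9 — prev 2 → CONFLICT

CLASS = CONFLICT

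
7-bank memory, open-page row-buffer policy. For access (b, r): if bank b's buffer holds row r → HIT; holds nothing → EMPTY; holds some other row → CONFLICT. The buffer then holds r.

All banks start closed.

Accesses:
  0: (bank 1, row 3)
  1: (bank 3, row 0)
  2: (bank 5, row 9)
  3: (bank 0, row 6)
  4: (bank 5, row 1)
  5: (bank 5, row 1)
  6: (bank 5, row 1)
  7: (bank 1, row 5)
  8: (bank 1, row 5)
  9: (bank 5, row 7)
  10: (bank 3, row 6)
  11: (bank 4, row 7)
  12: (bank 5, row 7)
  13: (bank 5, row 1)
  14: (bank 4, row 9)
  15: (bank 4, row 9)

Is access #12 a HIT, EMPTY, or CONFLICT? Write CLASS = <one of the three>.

  [0] b1 r3: no row ⇒ E
  [1] b3 r0: no row ⇒ E
  [2] b5 r9: no row ⇒ E
  [3] b0 r6: no row ⇒ E
  [4] b5 r1: had r9 ⇒ C
  [5] b5 r1: had r1 ⇒ H
  [6] b5 r1: had r1 ⇒ H
  [7] b1 r5: had r3 ⇒ C
  [8] b1 r5: had r5 ⇒ H
  [9] b5 r7: had r1 ⇒ C
  [10] b3 r6: had r0 ⇒ C
  [11] b4 r7: no row ⇒ E
  [12] b5 r7: had r7 ⇒ H
  [13] b5 r1: had r7 ⇒ C
  [14] b4 r9: had r7 ⇒ C
  [15] b4 r9: had r9 ⇒ H

CLASS = HIT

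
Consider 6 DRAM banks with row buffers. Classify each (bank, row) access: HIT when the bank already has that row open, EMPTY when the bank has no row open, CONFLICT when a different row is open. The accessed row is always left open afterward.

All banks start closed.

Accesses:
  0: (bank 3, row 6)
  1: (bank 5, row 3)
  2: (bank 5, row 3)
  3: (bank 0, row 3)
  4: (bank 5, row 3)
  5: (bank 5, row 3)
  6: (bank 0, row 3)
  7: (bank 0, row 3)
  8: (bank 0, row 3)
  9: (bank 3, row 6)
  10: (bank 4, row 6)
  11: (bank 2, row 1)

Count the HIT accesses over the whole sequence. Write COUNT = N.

0: bank 3 row 6 — prev None → EMPTY
1: bank 5 row 3 — prev None → EMPTY
2: bank 5 row 3 — prev 3 → HIT
3: bank 0 row 3 — prev None → EMPTY
4: bank 5 row 3 — prev 3 → HIT
5: bank 5 row 3 — prev 3 → HIT
6: bank 0 row 3 — prev 3 → HIT
7: bank 0 row 3 — prev 3 → HIT
8: bank 0 row 3 — prev 3 → HIT
9: bank 3 row 6 — prev 6 → HIT
10: bank 4 row 6 — prev None → EMPTY
11: bank 2 row 1 — prev None → EMPTY

COUNT = 7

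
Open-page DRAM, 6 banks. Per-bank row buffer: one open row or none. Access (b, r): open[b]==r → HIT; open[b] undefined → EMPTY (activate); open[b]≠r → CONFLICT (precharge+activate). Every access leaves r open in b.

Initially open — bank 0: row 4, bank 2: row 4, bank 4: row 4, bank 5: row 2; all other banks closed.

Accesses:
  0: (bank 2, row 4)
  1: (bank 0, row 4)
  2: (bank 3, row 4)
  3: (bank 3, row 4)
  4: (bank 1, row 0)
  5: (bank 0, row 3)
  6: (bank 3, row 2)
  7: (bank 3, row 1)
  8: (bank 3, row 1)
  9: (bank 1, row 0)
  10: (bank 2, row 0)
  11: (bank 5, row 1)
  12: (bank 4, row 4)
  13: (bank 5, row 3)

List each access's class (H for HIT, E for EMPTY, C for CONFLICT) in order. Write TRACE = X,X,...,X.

step 0: bank2 4->4 [HIT]
step 1: bank0 4->4 [HIT]
step 2: bank3 None->4 [EMPTY]
step 3: bank3 4->4 [HIT]
step 4: bank1 None->0 [EMPTY]
step 5: bank0 4->3 [CONFLICT]
step 6: bank3 4->2 [CONFLICT]
step 7: bank3 2->1 [CONFLICT]
step 8: bank3 1->1 [HIT]
step 9: bank1 0->0 [HIT]
step 10: bank2 4->0 [CONFLICT]
step 11: bank5 2->1 [CONFLICT]
step 12: bank4 4->4 [HIT]
step 13: bank5 1->3 [CONFLICT]

TRACE = H,H,E,H,E,C,C,C,H,H,C,C,H,C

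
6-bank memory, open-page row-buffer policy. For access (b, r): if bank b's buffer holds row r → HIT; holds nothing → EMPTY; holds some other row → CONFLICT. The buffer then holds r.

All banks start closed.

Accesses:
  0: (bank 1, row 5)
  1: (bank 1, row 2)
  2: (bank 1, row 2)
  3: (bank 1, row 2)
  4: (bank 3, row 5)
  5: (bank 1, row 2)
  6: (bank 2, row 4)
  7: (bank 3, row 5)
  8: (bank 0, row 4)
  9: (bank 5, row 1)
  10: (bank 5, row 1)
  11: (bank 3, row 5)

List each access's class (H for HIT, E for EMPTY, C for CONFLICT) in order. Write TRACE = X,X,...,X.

  [0] b1 r5: no row ⇒ E
  [1] b1 r2: had r5 ⇒ C
  [2] b1 r2: had r2 ⇒ H
  [3] b1 r2: had r2 ⇒ H
  [4] b3 r5: no row ⇒ E
  [5] b1 r2: had r2 ⇒ H
  [6] b2 r4: no row ⇒ E
  [7] b3 r5: had r5 ⇒ H
  [8] b0 r4: no row ⇒ E
  [9] b5 r1: no row ⇒ E
  [10] b5 r1: had r1 ⇒ H
  [11] b3 r5: had r5 ⇒ H

TRACE = E,C,H,H,E,H,E,H,E,E,H,H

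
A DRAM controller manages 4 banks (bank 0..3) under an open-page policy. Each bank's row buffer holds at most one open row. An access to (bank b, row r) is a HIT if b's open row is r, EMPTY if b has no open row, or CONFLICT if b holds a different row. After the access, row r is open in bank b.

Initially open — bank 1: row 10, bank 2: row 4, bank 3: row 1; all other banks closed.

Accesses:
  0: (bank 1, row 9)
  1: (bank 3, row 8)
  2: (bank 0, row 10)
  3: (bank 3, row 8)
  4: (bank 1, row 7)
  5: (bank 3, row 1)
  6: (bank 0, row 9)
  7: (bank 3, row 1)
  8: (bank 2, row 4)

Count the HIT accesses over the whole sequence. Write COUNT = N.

COUNT = 3

  [0] b1 r9: had r10 ⇒ C
  [1] b3 r8: had r1 ⇒ C
  [2] b0 r10: no row ⇒ E
  [3] b3 r8: had r8 ⇒ H
  [4] b1 r7: had r9 ⇒ C
  [5] b3 r1: had r8 ⇒ C
  [6] b0 r9: had r10 ⇒ C
  [7] b3 r1: had r1 ⇒ H
  [8] b2 r4: had r4 ⇒ H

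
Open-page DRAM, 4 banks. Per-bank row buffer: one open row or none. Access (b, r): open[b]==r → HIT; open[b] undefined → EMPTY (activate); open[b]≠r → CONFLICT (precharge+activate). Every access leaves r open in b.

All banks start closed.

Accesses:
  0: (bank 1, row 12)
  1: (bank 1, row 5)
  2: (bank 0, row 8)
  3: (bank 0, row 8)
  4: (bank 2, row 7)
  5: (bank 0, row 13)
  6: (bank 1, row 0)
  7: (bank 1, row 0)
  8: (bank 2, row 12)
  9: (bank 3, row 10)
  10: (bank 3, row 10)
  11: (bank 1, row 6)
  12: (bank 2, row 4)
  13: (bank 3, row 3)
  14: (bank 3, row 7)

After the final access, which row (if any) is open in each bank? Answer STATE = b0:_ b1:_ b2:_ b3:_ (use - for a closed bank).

step 0: bank1 None->12 [EMPTY]
step 1: bank1 12->5 [CONFLICT]
step 2: bank0 None->8 [EMPTY]
step 3: bank0 8->8 [HIT]
step 4: bank2 None->7 [EMPTY]
step 5: bank0 8->13 [CONFLICT]
step 6: bank1 5->0 [CONFLICT]
step 7: bank1 0->0 [HIT]
step 8: bank2 7->12 [CONFLICT]
step 9: bank3 None->10 [EMPTY]
step 10: bank3 10->10 [HIT]
step 11: bank1 0->6 [CONFLICT]
step 12: bank2 12->4 [CONFLICT]
step 13: bank3 10->3 [CONFLICT]
step 14: bank3 3->7 [CONFLICT]

STATE = b0:13 b1:6 b2:4 b3:7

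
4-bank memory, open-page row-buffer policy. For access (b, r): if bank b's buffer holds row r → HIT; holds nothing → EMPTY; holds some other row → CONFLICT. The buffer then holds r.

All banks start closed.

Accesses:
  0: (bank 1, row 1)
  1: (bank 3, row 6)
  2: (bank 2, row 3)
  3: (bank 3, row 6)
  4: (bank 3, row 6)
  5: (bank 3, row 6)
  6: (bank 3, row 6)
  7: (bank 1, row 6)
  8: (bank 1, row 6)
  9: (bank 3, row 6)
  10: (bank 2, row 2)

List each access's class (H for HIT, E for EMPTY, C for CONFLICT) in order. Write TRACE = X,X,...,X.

TRACE = E,E,E,H,H,H,H,C,H,H,C

#0 (1,1) E
#1 (3,6) E
#2 (2,3) E
#3 (3,6) H  (was 6)
#4 (3,6) H  (was 6)
#5 (3,6) H  (was 6)
#6 (3,6) H  (was 6)
#7 (1,6) C  (was 1)
#8 (1,6) H  (was 6)
#9 (3,6) H  (was 6)
#10 (2,2) C  (was 3)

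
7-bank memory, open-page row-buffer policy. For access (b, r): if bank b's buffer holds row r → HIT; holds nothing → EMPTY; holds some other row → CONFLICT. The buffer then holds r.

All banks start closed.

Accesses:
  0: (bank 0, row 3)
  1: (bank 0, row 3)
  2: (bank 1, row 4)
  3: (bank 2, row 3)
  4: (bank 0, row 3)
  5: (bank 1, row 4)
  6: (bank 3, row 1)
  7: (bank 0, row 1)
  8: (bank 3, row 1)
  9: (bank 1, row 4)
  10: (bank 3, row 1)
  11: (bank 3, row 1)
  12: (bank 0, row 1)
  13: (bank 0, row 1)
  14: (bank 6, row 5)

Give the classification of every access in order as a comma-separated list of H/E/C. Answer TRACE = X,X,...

TRACE = E,H,E,E,H,H,E,C,H,H,H,H,H,H,E

step 0: bank0 None->3 [EMPTY]
step 1: bank0 3->3 [HIT]
step 2: bank1 None->4 [EMPTY]
step 3: bank2 None->3 [EMPTY]
step 4: bank0 3->3 [HIT]
step 5: bank1 4->4 [HIT]
step 6: bank3 None->1 [EMPTY]
step 7: bank0 3->1 [CONFLICT]
step 8: bank3 1->1 [HIT]
step 9: bank1 4->4 [HIT]
step 10: bank3 1->1 [HIT]
step 11: bank3 1->1 [HIT]
step 12: bank0 1->1 [HIT]
step 13: bank0 1->1 [HIT]
step 14: bank6 None->5 [EMPTY]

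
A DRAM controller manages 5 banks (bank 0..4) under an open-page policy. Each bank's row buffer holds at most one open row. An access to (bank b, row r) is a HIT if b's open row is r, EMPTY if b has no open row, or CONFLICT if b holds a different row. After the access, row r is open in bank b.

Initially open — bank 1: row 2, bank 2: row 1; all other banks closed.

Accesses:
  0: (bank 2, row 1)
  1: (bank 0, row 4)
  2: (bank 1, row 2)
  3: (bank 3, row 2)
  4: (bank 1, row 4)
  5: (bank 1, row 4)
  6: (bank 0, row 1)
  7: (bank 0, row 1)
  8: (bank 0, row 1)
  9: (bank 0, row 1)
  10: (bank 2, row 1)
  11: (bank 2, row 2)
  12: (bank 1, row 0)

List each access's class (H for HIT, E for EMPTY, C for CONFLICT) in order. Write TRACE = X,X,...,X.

TRACE = H,E,H,E,C,H,C,H,H,H,H,C,C

0: bank 2 row 1 — prev 1 → HIT
1: bank 0 row 4 — prev None → EMPTY
2: bank 1 row 2 — prev 2 → HIT
3: bank 3 row 2 — prev None → EMPTY
4: bank 1 row 4 — prev 2 → CONFLICT
5: bank 1 row 4 — prev 4 → HIT
6: bank 0 row 1 — prev 4 → CONFLICT
7: bank 0 row 1 — prev 1 → HIT
8: bank 0 row 1 — prev 1 → HIT
9: bank 0 row 1 — prev 1 → HIT
10: bank 2 row 1 — prev 1 → HIT
11: bank 2 row 2 — prev 1 → CONFLICT
12: bank 1 row 0 — prev 4 → CONFLICT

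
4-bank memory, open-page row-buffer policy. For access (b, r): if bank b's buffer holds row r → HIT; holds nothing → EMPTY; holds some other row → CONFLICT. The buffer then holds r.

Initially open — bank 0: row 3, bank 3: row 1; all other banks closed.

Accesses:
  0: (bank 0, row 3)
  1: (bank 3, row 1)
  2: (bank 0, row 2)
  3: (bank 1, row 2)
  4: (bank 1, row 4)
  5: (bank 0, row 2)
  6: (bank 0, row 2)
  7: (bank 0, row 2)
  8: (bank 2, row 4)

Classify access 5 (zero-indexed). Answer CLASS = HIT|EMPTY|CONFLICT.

step 0: bank0 3->3 [HIT]
step 1: bank3 1->1 [HIT]
step 2: bank0 3->2 [CONFLICT]
step 3: bank1 None->2 [EMPTY]
step 4: bank1 2->4 [CONFLICT]
step 5: bank0 2->2 [HIT]
step 6: bank0 2->2 [HIT]
step 7: bank0 2->2 [HIT]
step 8: bank2 None->4 [EMPTY]

CLASS = HIT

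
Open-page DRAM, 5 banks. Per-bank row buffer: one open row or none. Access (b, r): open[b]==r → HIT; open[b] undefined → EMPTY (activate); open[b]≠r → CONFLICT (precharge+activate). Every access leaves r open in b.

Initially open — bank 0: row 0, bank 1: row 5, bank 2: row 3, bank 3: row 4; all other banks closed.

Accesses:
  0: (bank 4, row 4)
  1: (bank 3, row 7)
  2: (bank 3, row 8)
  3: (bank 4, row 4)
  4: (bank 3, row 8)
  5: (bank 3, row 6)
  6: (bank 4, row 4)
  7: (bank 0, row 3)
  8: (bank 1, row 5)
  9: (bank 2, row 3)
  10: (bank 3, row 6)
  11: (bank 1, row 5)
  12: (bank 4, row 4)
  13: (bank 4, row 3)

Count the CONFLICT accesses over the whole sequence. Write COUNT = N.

  [0] b4 r4: no row ⇒ E
  [1] b3 r7: had r4 ⇒ C
  [2] b3 r8: had r7 ⇒ C
  [3] b4 r4: had r4 ⇒ H
  [4] b3 r8: had r8 ⇒ H
  [5] b3 r6: had r8 ⇒ C
  [6] b4 r4: had r4 ⇒ H
  [7] b0 r3: had r0 ⇒ C
  [8] b1 r5: had r5 ⇒ H
  [9] b2 r3: had r3 ⇒ H
  [10] b3 r6: had r6 ⇒ H
  [11] b1 r5: had r5 ⇒ H
  [12] b4 r4: had r4 ⇒ H
  [13] b4 r3: had r4 ⇒ C

COUNT = 5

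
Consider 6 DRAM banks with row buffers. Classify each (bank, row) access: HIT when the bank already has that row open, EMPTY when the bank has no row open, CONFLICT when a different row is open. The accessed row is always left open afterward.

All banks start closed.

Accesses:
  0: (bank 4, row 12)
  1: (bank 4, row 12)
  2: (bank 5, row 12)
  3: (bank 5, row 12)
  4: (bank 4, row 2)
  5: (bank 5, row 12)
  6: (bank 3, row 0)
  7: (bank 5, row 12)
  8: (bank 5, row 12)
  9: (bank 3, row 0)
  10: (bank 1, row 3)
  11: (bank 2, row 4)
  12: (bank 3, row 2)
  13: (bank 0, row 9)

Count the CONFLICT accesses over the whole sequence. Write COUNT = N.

COUNT = 2

step 0: bank4 None->12 [EMPTY]
step 1: bank4 12->12 [HIT]
step 2: bank5 None->12 [EMPTY]
step 3: bank5 12->12 [HIT]
step 4: bank4 12->2 [CONFLICT]
step 5: bank5 12->12 [HIT]
step 6: bank3 None->0 [EMPTY]
step 7: bank5 12->12 [HIT]
step 8: bank5 12->12 [HIT]
step 9: bank3 0->0 [HIT]
step 10: bank1 None->3 [EMPTY]
step 11: bank2 None->4 [EMPTY]
step 12: bank3 0->2 [CONFLICT]
step 13: bank0 None->9 [EMPTY]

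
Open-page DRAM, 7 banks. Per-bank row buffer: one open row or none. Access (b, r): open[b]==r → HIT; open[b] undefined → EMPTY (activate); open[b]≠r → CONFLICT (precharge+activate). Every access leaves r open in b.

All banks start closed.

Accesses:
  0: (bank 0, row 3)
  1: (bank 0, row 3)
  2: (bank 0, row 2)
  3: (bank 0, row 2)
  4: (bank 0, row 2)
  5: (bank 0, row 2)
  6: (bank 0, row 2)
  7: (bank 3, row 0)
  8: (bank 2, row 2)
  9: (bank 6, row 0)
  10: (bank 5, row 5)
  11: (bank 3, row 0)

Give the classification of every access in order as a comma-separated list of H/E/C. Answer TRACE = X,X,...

TRACE = E,H,C,H,H,H,H,E,E,E,E,H

#0 (0,3) E
#1 (0,3) H  (was 3)
#2 (0,2) C  (was 3)
#3 (0,2) H  (was 2)
#4 (0,2) H  (was 2)
#5 (0,2) H  (was 2)
#6 (0,2) H  (was 2)
#7 (3,0) E
#8 (2,2) E
#9 (6,0) E
#10 (5,5) E
#11 (3,0) H  (was 0)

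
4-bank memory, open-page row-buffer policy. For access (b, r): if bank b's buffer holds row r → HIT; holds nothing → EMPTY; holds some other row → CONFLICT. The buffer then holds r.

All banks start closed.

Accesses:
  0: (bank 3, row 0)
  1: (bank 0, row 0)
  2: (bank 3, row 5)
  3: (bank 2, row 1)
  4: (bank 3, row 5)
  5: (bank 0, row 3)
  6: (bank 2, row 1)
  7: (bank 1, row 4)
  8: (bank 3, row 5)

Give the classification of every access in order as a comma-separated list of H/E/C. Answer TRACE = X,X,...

TRACE = E,E,C,E,H,C,H,E,H

#0 (3,0) E
#1 (0,0) E
#2 (3,5) C  (was 0)
#3 (2,1) E
#4 (3,5) H  (was 5)
#5 (0,3) C  (was 0)
#6 (2,1) H  (was 1)
#7 (1,4) E
#8 (3,5) H  (was 5)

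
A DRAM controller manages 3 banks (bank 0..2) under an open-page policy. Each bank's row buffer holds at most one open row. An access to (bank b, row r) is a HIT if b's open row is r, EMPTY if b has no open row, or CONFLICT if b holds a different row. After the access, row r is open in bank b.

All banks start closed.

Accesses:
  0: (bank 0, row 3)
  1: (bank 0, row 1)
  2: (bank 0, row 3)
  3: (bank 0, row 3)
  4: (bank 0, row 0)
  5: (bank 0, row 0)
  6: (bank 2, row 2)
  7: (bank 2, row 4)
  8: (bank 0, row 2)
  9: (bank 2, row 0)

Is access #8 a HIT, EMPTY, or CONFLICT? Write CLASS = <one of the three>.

CLASS = CONFLICT

  [0] b0 r3: no row ⇒ E
  [1] b0 r1: had r3 ⇒ C
  [2] b0 r3: had r1 ⇒ C
  [3] b0 r3: had r3 ⇒ H
  [4] b0 r0: had r3 ⇒ C
  [5] b0 r0: had r0 ⇒ H
  [6] b2 r2: no row ⇒ E
  [7] b2 r4: had r2 ⇒ C
  [8] b0 r2: had r0 ⇒ C
  [9] b2 r0: had r4 ⇒ C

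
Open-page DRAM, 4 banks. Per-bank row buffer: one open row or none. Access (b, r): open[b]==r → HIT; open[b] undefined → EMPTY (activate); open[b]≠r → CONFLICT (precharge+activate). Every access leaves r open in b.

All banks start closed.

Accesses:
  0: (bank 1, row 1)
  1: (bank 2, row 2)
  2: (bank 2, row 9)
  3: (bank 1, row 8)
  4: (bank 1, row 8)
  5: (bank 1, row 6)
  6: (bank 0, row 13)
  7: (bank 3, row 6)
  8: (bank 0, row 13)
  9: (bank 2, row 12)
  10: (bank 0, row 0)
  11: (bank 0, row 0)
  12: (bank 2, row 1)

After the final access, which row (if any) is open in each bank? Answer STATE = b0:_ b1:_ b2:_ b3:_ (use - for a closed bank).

  [0] b1 r1: no row ⇒ E
  [1] b2 r2: no row ⇒ E
  [2] b2 r9: had r2 ⇒ C
  [3] b1 r8: had r1 ⇒ C
  [4] b1 r8: had r8 ⇒ H
  [5] b1 r6: had r8 ⇒ C
  [6] b0 r13: no row ⇒ E
  [7] b3 r6: no row ⇒ E
  [8] b0 r13: had r13 ⇒ H
  [9] b2 r12: had r9 ⇒ C
  [10] b0 r0: had r13 ⇒ C
  [11] b0 r0: had r0 ⇒ H
  [12] b2 r1: had r12 ⇒ C

STATE = b0:0 b1:6 b2:1 b3:6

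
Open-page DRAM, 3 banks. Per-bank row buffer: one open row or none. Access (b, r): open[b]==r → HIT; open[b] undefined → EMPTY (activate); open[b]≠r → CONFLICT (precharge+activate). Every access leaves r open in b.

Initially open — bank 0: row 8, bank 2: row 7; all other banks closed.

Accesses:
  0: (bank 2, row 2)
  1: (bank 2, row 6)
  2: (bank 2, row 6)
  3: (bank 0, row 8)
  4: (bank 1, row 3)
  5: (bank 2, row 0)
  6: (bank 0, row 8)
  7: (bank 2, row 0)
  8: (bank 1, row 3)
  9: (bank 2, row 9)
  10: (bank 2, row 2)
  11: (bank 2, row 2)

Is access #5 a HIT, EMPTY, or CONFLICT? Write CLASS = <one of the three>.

#0 (2,2) C  (was 7)
#1 (2,6) C  (was 2)
#2 (2,6) H  (was 6)
#3 (0,8) H  (was 8)
#4 (1,3) E
#5 (2,0) C  (was 6)
#6 (0,8) H  (was 8)
#7 (2,0) H  (was 0)
#8 (1,3) H  (was 3)
#9 (2,9) C  (was 0)
#10 (2,2) C  (was 9)
#11 (2,2) H  (was 2)

CLASS = CONFLICT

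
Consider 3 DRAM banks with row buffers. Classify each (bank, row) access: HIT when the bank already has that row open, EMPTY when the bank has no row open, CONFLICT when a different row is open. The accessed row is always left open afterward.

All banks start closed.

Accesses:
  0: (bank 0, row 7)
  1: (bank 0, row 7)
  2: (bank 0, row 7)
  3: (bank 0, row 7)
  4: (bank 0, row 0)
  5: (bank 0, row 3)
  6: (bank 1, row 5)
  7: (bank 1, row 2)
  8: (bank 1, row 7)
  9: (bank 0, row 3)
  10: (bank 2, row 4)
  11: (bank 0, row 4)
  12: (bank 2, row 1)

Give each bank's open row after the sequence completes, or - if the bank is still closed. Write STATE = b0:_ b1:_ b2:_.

STATE = b0:4 b1:7 b2:1

step 0: bank0 None->7 [EMPTY]
step 1: bank0 7->7 [HIT]
step 2: bank0 7->7 [HIT]
step 3: bank0 7->7 [HIT]
step 4: bank0 7->0 [CONFLICT]
step 5: bank0 0->3 [CONFLICT]
step 6: bank1 None->5 [EMPTY]
step 7: bank1 5->2 [CONFLICT]
step 8: bank1 2->7 [CONFLICT]
step 9: bank0 3->3 [HIT]
step 10: bank2 None->4 [EMPTY]
step 11: bank0 3->4 [CONFLICT]
step 12: bank2 4->1 [CONFLICT]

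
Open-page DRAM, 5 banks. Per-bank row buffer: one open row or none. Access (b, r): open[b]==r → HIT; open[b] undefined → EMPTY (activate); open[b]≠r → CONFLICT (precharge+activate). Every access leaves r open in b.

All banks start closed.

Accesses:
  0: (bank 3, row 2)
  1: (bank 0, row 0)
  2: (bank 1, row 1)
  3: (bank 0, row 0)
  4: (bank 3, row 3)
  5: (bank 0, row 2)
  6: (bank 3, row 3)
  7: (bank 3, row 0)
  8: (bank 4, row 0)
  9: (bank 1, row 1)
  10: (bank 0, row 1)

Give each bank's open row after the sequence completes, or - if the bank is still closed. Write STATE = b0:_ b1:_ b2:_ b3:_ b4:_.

0: bank 3 row 2 — prev None → EMPTY
1: bank 0 row 0 — prev None → EMPTY
2: bank 1 row 1 — prev None → EMPTY
3: bank 0 row 0 — prev 0 → HIT
4: bank 3 row 3 — prev 2 → CONFLICT
5: bank 0 row 2 — prev 0 → CONFLICT
6: bank 3 row 3 — prev 3 → HIT
7: bank 3 row 0 — prev 3 → CONFLICT
8: bank 4 row 0 — prev None → EMPTY
9: bank 1 row 1 — prev 1 → HIT
10: bank 0 row 1 — prev 2 → CONFLICT

STATE = b0:1 b1:1 b2:- b3:0 b4:0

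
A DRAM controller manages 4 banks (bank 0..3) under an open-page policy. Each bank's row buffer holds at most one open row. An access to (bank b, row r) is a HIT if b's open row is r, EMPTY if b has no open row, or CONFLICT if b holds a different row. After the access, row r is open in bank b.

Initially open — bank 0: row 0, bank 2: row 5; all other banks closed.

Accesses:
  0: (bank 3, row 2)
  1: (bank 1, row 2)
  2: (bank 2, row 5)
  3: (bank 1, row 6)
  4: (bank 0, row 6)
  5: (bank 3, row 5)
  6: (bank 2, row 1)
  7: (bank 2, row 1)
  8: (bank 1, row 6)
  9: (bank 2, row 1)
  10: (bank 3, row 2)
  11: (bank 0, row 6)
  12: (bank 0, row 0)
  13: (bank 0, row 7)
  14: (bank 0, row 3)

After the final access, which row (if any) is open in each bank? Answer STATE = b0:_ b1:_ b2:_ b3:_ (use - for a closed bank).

STATE = b0:3 b1:6 b2:1 b3:2

0: bank 3 row 2 — prev None → EMPTY
1: bank 1 row 2 — prev None → EMPTY
2: bank 2 row 5 — prev 5 → HIT
3: bank 1 row 6 — prev 2 → CONFLICT
4: bank 0 row 6 — prev 0 → CONFLICT
5: bank 3 row 5 — prev 2 → CONFLICT
6: bank 2 row 1 — prev 5 → CONFLICT
7: bank 2 row 1 — prev 1 → HIT
8: bank 1 row 6 — prev 6 → HIT
9: bank 2 row 1 — prev 1 → HIT
10: bank 3 row 2 — prev 5 → CONFLICT
11: bank 0 row 6 — prev 6 → HIT
12: bank 0 row 0 — prev 6 → CONFLICT
13: bank 0 row 7 — prev 0 → CONFLICT
14: bank 0 row 3 — prev 7 → CONFLICT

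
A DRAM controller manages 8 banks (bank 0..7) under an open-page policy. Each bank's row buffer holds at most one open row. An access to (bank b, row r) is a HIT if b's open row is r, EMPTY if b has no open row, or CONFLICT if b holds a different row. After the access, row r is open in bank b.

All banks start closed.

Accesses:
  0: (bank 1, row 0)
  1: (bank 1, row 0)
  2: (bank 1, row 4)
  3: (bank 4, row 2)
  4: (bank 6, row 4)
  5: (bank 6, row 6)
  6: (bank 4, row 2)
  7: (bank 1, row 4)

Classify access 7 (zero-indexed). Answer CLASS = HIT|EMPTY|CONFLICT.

CLASS = HIT

step 0: bank1 None->0 [EMPTY]
step 1: bank1 0->0 [HIT]
step 2: bank1 0->4 [CONFLICT]
step 3: bank4 None->2 [EMPTY]
step 4: bank6 None->4 [EMPTY]
step 5: bank6 4->6 [CONFLICT]
step 6: bank4 2->2 [HIT]
step 7: bank1 4->4 [HIT]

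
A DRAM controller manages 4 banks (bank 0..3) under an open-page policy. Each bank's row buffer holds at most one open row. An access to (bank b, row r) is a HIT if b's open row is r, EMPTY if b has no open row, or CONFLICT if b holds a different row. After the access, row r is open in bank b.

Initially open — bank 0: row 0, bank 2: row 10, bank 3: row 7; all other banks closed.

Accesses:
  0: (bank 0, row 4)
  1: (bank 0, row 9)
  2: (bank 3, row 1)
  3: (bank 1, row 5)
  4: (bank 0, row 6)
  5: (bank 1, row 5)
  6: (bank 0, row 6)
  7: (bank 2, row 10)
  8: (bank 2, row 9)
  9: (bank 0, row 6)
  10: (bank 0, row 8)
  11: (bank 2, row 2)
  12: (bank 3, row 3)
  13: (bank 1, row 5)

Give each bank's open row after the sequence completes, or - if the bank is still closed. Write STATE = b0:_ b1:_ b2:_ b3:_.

STATE = b0:8 b1:5 b2:2 b3:3

  [0] b0 r4: had r0 ⇒ C
  [1] b0 r9: had r4 ⇒ C
  [2] b3 r1: had r7 ⇒ C
  [3] b1 r5: no row ⇒ E
  [4] b0 r6: had r9 ⇒ C
  [5] b1 r5: had r5 ⇒ H
  [6] b0 r6: had r6 ⇒ H
  [7] b2 r10: had r10 ⇒ H
  [8] b2 r9: had r10 ⇒ C
  [9] b0 r6: had r6 ⇒ H
  [10] b0 r8: had r6 ⇒ C
  [11] b2 r2: had r9 ⇒ C
  [12] b3 r3: had r1 ⇒ C
  [13] b1 r5: had r5 ⇒ H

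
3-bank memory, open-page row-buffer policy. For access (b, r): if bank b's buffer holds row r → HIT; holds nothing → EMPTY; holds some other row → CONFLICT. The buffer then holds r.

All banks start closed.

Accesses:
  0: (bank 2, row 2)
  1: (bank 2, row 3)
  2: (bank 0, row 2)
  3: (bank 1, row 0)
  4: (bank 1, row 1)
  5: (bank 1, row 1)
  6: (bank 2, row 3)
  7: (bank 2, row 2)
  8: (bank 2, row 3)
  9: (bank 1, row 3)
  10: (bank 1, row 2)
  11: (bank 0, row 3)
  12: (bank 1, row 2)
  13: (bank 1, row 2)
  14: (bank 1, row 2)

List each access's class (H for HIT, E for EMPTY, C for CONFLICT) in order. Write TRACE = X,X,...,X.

#0 (2,2) E
#1 (2,3) C  (was 2)
#2 (0,2) E
#3 (1,0) E
#4 (1,1) C  (was 0)
#5 (1,1) H  (was 1)
#6 (2,3) H  (was 3)
#7 (2,2) C  (was 3)
#8 (2,3) C  (was 2)
#9 (1,3) C  (was 1)
#10 (1,2) C  (was 3)
#11 (0,3) C  (was 2)
#12 (1,2) H  (was 2)
#13 (1,2) H  (was 2)
#14 (1,2) H  (was 2)

TRACE = E,C,E,E,C,H,H,C,C,C,C,C,H,H,H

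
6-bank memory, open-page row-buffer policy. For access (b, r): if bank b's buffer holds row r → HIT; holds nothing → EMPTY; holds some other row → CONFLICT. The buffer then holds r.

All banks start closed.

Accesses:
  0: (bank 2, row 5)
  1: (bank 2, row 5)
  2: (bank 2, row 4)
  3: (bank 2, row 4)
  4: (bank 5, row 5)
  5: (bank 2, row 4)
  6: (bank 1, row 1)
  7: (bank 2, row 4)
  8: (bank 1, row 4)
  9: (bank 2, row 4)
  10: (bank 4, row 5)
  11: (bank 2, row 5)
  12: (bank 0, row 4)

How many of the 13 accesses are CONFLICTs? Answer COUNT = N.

0: bank 2 row 5 — prev None → EMPTY
1: bank 2 row 5 — prev 5 → HIT
2: bank 2 row 4 — prev 5 → CONFLICT
3: bank 2 row 4 — prev 4 → HIT
4: bank 5 row 5 — prev None → EMPTY
5: bank 2 row 4 — prev 4 → HIT
6: bank 1 row 1 — prev None → EMPTY
7: bank 2 row 4 — prev 4 → HIT
8: bank 1 row 4 — prev 1 → CONFLICT
9: bank 2 row 4 — prev 4 → HIT
10: bank 4 row 5 — prev None → EMPTY
11: bank 2 row 5 — prev 4 → CONFLICT
12: bank 0 row 4 — prev None → EMPTY

COUNT = 3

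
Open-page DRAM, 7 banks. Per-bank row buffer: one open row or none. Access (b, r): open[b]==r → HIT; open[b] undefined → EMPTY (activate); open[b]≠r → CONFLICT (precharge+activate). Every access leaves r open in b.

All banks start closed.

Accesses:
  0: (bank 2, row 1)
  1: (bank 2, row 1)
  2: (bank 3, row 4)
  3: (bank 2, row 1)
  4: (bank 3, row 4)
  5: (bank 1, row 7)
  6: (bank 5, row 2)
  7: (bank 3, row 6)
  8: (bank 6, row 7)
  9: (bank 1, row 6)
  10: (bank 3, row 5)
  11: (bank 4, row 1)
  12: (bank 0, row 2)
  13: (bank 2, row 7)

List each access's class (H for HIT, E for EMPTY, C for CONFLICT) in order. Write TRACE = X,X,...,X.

0: bank 2 row 1 — prev None → EMPTY
1: bank 2 row 1 — prev 1 → HIT
2: bank 3 row 4 — prev None → EMPTY
3: bank 2 row 1 — prev 1 → HIT
4: bank 3 row 4 — prev 4 → HIT
5: bank 1 row 7 — prev None → EMPTY
6: bank 5 row 2 — prev None → EMPTY
7: bank 3 row 6 — prev 4 → CONFLICT
8: bank 6 row 7 — prev None → EMPTY
9: bank 1 row 6 — prev 7 → CONFLICT
10: bank 3 row 5 — prev 6 → CONFLICT
11: bank 4 row 1 — prev None → EMPTY
12: bank 0 row 2 — prev None → EMPTY
13: bank 2 row 7 — prev 1 → CONFLICT

TRACE = E,H,E,H,H,E,E,C,E,C,C,E,E,C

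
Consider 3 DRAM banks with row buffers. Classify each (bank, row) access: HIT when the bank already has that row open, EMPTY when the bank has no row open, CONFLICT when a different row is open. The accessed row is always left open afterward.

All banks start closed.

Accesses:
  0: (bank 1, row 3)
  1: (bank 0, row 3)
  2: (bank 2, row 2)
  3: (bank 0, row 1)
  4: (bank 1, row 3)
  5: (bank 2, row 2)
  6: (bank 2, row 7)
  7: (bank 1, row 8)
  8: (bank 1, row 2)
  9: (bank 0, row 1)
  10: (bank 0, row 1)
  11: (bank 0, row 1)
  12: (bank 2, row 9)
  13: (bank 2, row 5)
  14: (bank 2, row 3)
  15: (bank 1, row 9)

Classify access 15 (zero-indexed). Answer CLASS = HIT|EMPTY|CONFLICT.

CLASS = CONFLICT

0: bank 1 row 3 — prev None → EMPTY
1: bank 0 row 3 — prev None → EMPTY
2: bank 2 row 2 — prev None → EMPTY
3: bank 0 row 1 — prev 3 → CONFLICT
4: bank 1 row 3 — prev 3 → HIT
5: bank 2 row 2 — prev 2 → HIT
6: bank 2 row 7 — prev 2 → CONFLICT
7: bank 1 row 8 — prev 3 → CONFLICT
8: bank 1 row 2 — prev 8 → CONFLICT
9: bank 0 row 1 — prev 1 → HIT
10: bank 0 row 1 — prev 1 → HIT
11: bank 0 row 1 — prev 1 → HIT
12: bank 2 row 9 — prev 7 → CONFLICT
13: bank 2 row 5 — prev 9 → CONFLICT
14: bank 2 row 3 — prev 5 → CONFLICT
15: bank 1 row 9 — prev 2 → CONFLICT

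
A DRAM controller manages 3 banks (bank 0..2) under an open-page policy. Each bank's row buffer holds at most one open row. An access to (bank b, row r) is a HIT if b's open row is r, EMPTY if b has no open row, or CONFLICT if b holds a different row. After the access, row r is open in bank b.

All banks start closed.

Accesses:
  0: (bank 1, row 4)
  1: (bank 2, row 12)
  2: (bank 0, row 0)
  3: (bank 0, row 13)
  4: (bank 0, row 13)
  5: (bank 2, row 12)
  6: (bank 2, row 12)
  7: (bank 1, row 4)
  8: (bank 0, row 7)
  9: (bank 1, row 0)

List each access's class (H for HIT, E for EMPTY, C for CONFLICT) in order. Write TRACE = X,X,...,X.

#0 (1,4) E
#1 (2,12) E
#2 (0,0) E
#3 (0,13) C  (was 0)
#4 (0,13) H  (was 13)
#5 (2,12) H  (was 12)
#6 (2,12) H  (was 12)
#7 (1,4) H  (was 4)
#8 (0,7) C  (was 13)
#9 (1,0) C  (was 4)

TRACE = E,E,E,C,H,H,H,H,C,C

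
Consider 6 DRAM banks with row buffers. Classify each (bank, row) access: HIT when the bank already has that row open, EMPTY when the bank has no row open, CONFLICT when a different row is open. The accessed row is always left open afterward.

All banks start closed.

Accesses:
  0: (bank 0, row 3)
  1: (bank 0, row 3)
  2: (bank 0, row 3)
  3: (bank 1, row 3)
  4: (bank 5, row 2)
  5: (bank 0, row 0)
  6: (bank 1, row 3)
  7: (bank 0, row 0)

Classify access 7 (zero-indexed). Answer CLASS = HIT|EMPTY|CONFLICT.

CLASS = HIT

0: bank 0 row 3 — prev None → EMPTY
1: bank 0 row 3 — prev 3 → HIT
2: bank 0 row 3 — prev 3 → HIT
3: bank 1 row 3 — prev None → EMPTY
4: bank 5 row 2 — prev None → EMPTY
5: bank 0 row 0 — prev 3 → CONFLICT
6: bank 1 row 3 — prev 3 → HIT
7: bank 0 row 0 — prev 0 → HIT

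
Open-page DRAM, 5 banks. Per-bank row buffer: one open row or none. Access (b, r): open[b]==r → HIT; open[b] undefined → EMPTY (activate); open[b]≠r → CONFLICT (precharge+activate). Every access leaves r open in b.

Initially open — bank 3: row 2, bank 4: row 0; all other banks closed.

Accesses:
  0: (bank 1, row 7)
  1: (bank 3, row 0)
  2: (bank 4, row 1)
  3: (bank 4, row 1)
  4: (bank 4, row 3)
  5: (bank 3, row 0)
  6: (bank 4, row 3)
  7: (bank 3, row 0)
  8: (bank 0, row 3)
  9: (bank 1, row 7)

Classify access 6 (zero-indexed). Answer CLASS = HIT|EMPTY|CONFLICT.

CLASS = HIT

  [0] b1 r7: no row ⇒ E
  [1] b3 r0: had r2 ⇒ C
  [2] b4 r1: had r0 ⇒ C
  [3] b4 r1: had r1 ⇒ H
  [4] b4 r3: had r1 ⇒ C
  [5] b3 r0: had r0 ⇒ H
  [6] b4 r3: had r3 ⇒ H
  [7] b3 r0: had r0 ⇒ H
  [8] b0 r3: no row ⇒ E
  [9] b1 r7: had r7 ⇒ H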